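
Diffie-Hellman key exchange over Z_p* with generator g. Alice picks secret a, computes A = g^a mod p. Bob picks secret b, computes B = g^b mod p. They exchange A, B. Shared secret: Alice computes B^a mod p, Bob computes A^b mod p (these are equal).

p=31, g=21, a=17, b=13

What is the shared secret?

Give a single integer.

Answer: 12

Derivation:
A = 21^17 mod 31  (bits of 17 = 10001)
  bit 0 = 1: r = r^2 * 21 mod 31 = 1^2 * 21 = 1*21 = 21
  bit 1 = 0: r = r^2 mod 31 = 21^2 = 7
  bit 2 = 0: r = r^2 mod 31 = 7^2 = 18
  bit 3 = 0: r = r^2 mod 31 = 18^2 = 14
  bit 4 = 1: r = r^2 * 21 mod 31 = 14^2 * 21 = 10*21 = 24
  -> A = 24
B = 21^13 mod 31  (bits of 13 = 1101)
  bit 0 = 1: r = r^2 * 21 mod 31 = 1^2 * 21 = 1*21 = 21
  bit 1 = 1: r = r^2 * 21 mod 31 = 21^2 * 21 = 7*21 = 23
  bit 2 = 0: r = r^2 mod 31 = 23^2 = 2
  bit 3 = 1: r = r^2 * 21 mod 31 = 2^2 * 21 = 4*21 = 22
  -> B = 22
s = B^a = 22^17 mod 31  (bits of 17 = 10001)
  bit 0 = 1: r = r^2 * 22 mod 31 = 1^2 * 22 = 1*22 = 22
  bit 1 = 0: r = r^2 mod 31 = 22^2 = 19
  bit 2 = 0: r = r^2 mod 31 = 19^2 = 20
  bit 3 = 0: r = r^2 mod 31 = 20^2 = 28
  bit 4 = 1: r = r^2 * 22 mod 31 = 28^2 * 22 = 9*22 = 12
  -> s = B^a = 12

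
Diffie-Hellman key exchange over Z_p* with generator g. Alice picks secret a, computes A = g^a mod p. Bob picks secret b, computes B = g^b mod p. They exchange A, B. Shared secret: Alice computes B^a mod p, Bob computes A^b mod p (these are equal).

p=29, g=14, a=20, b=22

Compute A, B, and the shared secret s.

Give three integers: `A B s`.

Answer: 24 6 24

Derivation:
A = 14^20 mod 29  (bits of 20 = 10100)
  bit 0 = 1: r = r^2 * 14 mod 29 = 1^2 * 14 = 1*14 = 14
  bit 1 = 0: r = r^2 mod 29 = 14^2 = 22
  bit 2 = 1: r = r^2 * 14 mod 29 = 22^2 * 14 = 20*14 = 19
  bit 3 = 0: r = r^2 mod 29 = 19^2 = 13
  bit 4 = 0: r = r^2 mod 29 = 13^2 = 24
  -> A = 24
B = 14^22 mod 29  (bits of 22 = 10110)
  bit 0 = 1: r = r^2 * 14 mod 29 = 1^2 * 14 = 1*14 = 14
  bit 1 = 0: r = r^2 mod 29 = 14^2 = 22
  bit 2 = 1: r = r^2 * 14 mod 29 = 22^2 * 14 = 20*14 = 19
  bit 3 = 1: r = r^2 * 14 mod 29 = 19^2 * 14 = 13*14 = 8
  bit 4 = 0: r = r^2 mod 29 = 8^2 = 6
  -> B = 6
s = B^a = 6^20 mod 29  (bits of 20 = 10100)
  bit 0 = 1: r = r^2 * 6 mod 29 = 1^2 * 6 = 1*6 = 6
  bit 1 = 0: r = r^2 mod 29 = 6^2 = 7
  bit 2 = 1: r = r^2 * 6 mod 29 = 7^2 * 6 = 20*6 = 4
  bit 3 = 0: r = r^2 mod 29 = 4^2 = 16
  bit 4 = 0: r = r^2 mod 29 = 16^2 = 24
  -> s = B^a = 24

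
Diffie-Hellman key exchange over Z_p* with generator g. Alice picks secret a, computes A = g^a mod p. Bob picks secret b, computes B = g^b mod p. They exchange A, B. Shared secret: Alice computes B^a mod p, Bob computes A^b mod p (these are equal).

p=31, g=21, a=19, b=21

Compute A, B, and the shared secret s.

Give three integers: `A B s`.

A = 21^19 mod 31  (bits of 19 = 10011)
  bit 0 = 1: r = r^2 * 21 mod 31 = 1^2 * 21 = 1*21 = 21
  bit 1 = 0: r = r^2 mod 31 = 21^2 = 7
  bit 2 = 0: r = r^2 mod 31 = 7^2 = 18
  bit 3 = 1: r = r^2 * 21 mod 31 = 18^2 * 21 = 14*21 = 15
  bit 4 = 1: r = r^2 * 21 mod 31 = 15^2 * 21 = 8*21 = 13
  -> A = 13
B = 21^21 mod 31  (bits of 21 = 10101)
  bit 0 = 1: r = r^2 * 21 mod 31 = 1^2 * 21 = 1*21 = 21
  bit 1 = 0: r = r^2 mod 31 = 21^2 = 7
  bit 2 = 1: r = r^2 * 21 mod 31 = 7^2 * 21 = 18*21 = 6
  bit 3 = 0: r = r^2 mod 31 = 6^2 = 5
  bit 4 = 1: r = r^2 * 21 mod 31 = 5^2 * 21 = 25*21 = 29
  -> B = 29
s = B^a = 29^19 mod 31  (bits of 19 = 10011)
  bit 0 = 1: r = r^2 * 29 mod 31 = 1^2 * 29 = 1*29 = 29
  bit 1 = 0: r = r^2 mod 31 = 29^2 = 4
  bit 2 = 0: r = r^2 mod 31 = 4^2 = 16
  bit 3 = 1: r = r^2 * 29 mod 31 = 16^2 * 29 = 8*29 = 15
  bit 4 = 1: r = r^2 * 29 mod 31 = 15^2 * 29 = 8*29 = 15
  -> s = B^a = 15

Answer: 13 29 15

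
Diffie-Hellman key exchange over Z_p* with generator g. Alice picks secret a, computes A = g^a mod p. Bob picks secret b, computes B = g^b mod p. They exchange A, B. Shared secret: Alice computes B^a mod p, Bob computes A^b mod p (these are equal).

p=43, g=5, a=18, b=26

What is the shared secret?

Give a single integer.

Answer: 16

Derivation:
A = 5^18 mod 43  (bits of 18 = 10010)
  bit 0 = 1: r = r^2 * 5 mod 43 = 1^2 * 5 = 1*5 = 5
  bit 1 = 0: r = r^2 mod 43 = 5^2 = 25
  bit 2 = 0: r = r^2 mod 43 = 25^2 = 23
  bit 3 = 1: r = r^2 * 5 mod 43 = 23^2 * 5 = 13*5 = 22
  bit 4 = 0: r = r^2 mod 43 = 22^2 = 11
  -> A = 11
B = 5^26 mod 43  (bits of 26 = 11010)
  bit 0 = 1: r = r^2 * 5 mod 43 = 1^2 * 5 = 1*5 = 5
  bit 1 = 1: r = r^2 * 5 mod 43 = 5^2 * 5 = 25*5 = 39
  bit 2 = 0: r = r^2 mod 43 = 39^2 = 16
  bit 3 = 1: r = r^2 * 5 mod 43 = 16^2 * 5 = 41*5 = 33
  bit 4 = 0: r = r^2 mod 43 = 33^2 = 14
  -> B = 14
s = B^a = 14^18 mod 43  (bits of 18 = 10010)
  bit 0 = 1: r = r^2 * 14 mod 43 = 1^2 * 14 = 1*14 = 14
  bit 1 = 0: r = r^2 mod 43 = 14^2 = 24
  bit 2 = 0: r = r^2 mod 43 = 24^2 = 17
  bit 3 = 1: r = r^2 * 14 mod 43 = 17^2 * 14 = 31*14 = 4
  bit 4 = 0: r = r^2 mod 43 = 4^2 = 16
  -> s = B^a = 16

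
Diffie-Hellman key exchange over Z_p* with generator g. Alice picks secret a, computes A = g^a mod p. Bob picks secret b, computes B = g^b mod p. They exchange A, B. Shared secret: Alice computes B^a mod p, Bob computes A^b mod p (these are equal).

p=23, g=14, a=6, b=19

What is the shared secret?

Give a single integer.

Answer: 6

Derivation:
A = 14^6 mod 23  (bits of 6 = 110)
  bit 0 = 1: r = r^2 * 14 mod 23 = 1^2 * 14 = 1*14 = 14
  bit 1 = 1: r = r^2 * 14 mod 23 = 14^2 * 14 = 12*14 = 7
  bit 2 = 0: r = r^2 mod 23 = 7^2 = 3
  -> A = 3
B = 14^19 mod 23  (bits of 19 = 10011)
  bit 0 = 1: r = r^2 * 14 mod 23 = 1^2 * 14 = 1*14 = 14
  bit 1 = 0: r = r^2 mod 23 = 14^2 = 12
  bit 2 = 0: r = r^2 mod 23 = 12^2 = 6
  bit 3 = 1: r = r^2 * 14 mod 23 = 6^2 * 14 = 13*14 = 21
  bit 4 = 1: r = r^2 * 14 mod 23 = 21^2 * 14 = 4*14 = 10
  -> B = 10
s = B^a = 10^6 mod 23  (bits of 6 = 110)
  bit 0 = 1: r = r^2 * 10 mod 23 = 1^2 * 10 = 1*10 = 10
  bit 1 = 1: r = r^2 * 10 mod 23 = 10^2 * 10 = 8*10 = 11
  bit 2 = 0: r = r^2 mod 23 = 11^2 = 6
  -> s = B^a = 6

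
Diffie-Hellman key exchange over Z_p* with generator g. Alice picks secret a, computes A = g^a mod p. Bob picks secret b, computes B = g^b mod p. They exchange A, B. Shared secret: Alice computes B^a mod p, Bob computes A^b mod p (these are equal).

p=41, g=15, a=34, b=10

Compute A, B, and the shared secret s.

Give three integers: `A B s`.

Answer: 33 32 40

Derivation:
A = 15^34 mod 41  (bits of 34 = 100010)
  bit 0 = 1: r = r^2 * 15 mod 41 = 1^2 * 15 = 1*15 = 15
  bit 1 = 0: r = r^2 mod 41 = 15^2 = 20
  bit 2 = 0: r = r^2 mod 41 = 20^2 = 31
  bit 3 = 0: r = r^2 mod 41 = 31^2 = 18
  bit 4 = 1: r = r^2 * 15 mod 41 = 18^2 * 15 = 37*15 = 22
  bit 5 = 0: r = r^2 mod 41 = 22^2 = 33
  -> A = 33
B = 15^10 mod 41  (bits of 10 = 1010)
  bit 0 = 1: r = r^2 * 15 mod 41 = 1^2 * 15 = 1*15 = 15
  bit 1 = 0: r = r^2 mod 41 = 15^2 = 20
  bit 2 = 1: r = r^2 * 15 mod 41 = 20^2 * 15 = 31*15 = 14
  bit 3 = 0: r = r^2 mod 41 = 14^2 = 32
  -> B = 32
s = B^a = 32^34 mod 41  (bits of 34 = 100010)
  bit 0 = 1: r = r^2 * 32 mod 41 = 1^2 * 32 = 1*32 = 32
  bit 1 = 0: r = r^2 mod 41 = 32^2 = 40
  bit 2 = 0: r = r^2 mod 41 = 40^2 = 1
  bit 3 = 0: r = r^2 mod 41 = 1^2 = 1
  bit 4 = 1: r = r^2 * 32 mod 41 = 1^2 * 32 = 1*32 = 32
  bit 5 = 0: r = r^2 mod 41 = 32^2 = 40
  -> s = B^a = 40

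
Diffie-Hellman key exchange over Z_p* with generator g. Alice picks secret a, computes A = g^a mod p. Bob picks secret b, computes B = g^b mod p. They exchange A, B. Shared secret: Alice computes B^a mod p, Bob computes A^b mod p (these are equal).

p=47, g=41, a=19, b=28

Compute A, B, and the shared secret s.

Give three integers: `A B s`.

Answer: 40 21 28

Derivation:
A = 41^19 mod 47  (bits of 19 = 10011)
  bit 0 = 1: r = r^2 * 41 mod 47 = 1^2 * 41 = 1*41 = 41
  bit 1 = 0: r = r^2 mod 47 = 41^2 = 36
  bit 2 = 0: r = r^2 mod 47 = 36^2 = 27
  bit 3 = 1: r = r^2 * 41 mod 47 = 27^2 * 41 = 24*41 = 44
  bit 4 = 1: r = r^2 * 41 mod 47 = 44^2 * 41 = 9*41 = 40
  -> A = 40
B = 41^28 mod 47  (bits of 28 = 11100)
  bit 0 = 1: r = r^2 * 41 mod 47 = 1^2 * 41 = 1*41 = 41
  bit 1 = 1: r = r^2 * 41 mod 47 = 41^2 * 41 = 36*41 = 19
  bit 2 = 1: r = r^2 * 41 mod 47 = 19^2 * 41 = 32*41 = 43
  bit 3 = 0: r = r^2 mod 47 = 43^2 = 16
  bit 4 = 0: r = r^2 mod 47 = 16^2 = 21
  -> B = 21
s = B^a = 21^19 mod 47  (bits of 19 = 10011)
  bit 0 = 1: r = r^2 * 21 mod 47 = 1^2 * 21 = 1*21 = 21
  bit 1 = 0: r = r^2 mod 47 = 21^2 = 18
  bit 2 = 0: r = r^2 mod 47 = 18^2 = 42
  bit 3 = 1: r = r^2 * 21 mod 47 = 42^2 * 21 = 25*21 = 8
  bit 4 = 1: r = r^2 * 21 mod 47 = 8^2 * 21 = 17*21 = 28
  -> s = B^a = 28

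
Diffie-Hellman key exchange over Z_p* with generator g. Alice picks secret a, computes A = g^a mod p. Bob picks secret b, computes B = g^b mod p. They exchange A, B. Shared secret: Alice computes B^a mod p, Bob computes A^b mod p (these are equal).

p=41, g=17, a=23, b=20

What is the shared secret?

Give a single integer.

A = 17^23 mod 41  (bits of 23 = 10111)
  bit 0 = 1: r = r^2 * 17 mod 41 = 1^2 * 17 = 1*17 = 17
  bit 1 = 0: r = r^2 mod 41 = 17^2 = 2
  bit 2 = 1: r = r^2 * 17 mod 41 = 2^2 * 17 = 4*17 = 27
  bit 3 = 1: r = r^2 * 17 mod 41 = 27^2 * 17 = 32*17 = 11
  bit 4 = 1: r = r^2 * 17 mod 41 = 11^2 * 17 = 39*17 = 7
  -> A = 7
B = 17^20 mod 41  (bits of 20 = 10100)
  bit 0 = 1: r = r^2 * 17 mod 41 = 1^2 * 17 = 1*17 = 17
  bit 1 = 0: r = r^2 mod 41 = 17^2 = 2
  bit 2 = 1: r = r^2 * 17 mod 41 = 2^2 * 17 = 4*17 = 27
  bit 3 = 0: r = r^2 mod 41 = 27^2 = 32
  bit 4 = 0: r = r^2 mod 41 = 32^2 = 40
  -> B = 40
s = B^a = 40^23 mod 41  (bits of 23 = 10111)
  bit 0 = 1: r = r^2 * 40 mod 41 = 1^2 * 40 = 1*40 = 40
  bit 1 = 0: r = r^2 mod 41 = 40^2 = 1
  bit 2 = 1: r = r^2 * 40 mod 41 = 1^2 * 40 = 1*40 = 40
  bit 3 = 1: r = r^2 * 40 mod 41 = 40^2 * 40 = 1*40 = 40
  bit 4 = 1: r = r^2 * 40 mod 41 = 40^2 * 40 = 1*40 = 40
  -> s = B^a = 40

Answer: 40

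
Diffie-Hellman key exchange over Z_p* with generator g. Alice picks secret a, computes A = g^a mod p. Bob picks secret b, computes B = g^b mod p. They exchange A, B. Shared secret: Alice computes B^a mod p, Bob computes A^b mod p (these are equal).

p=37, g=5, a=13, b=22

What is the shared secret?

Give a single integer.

Answer: 3

Derivation:
A = 5^13 mod 37  (bits of 13 = 1101)
  bit 0 = 1: r = r^2 * 5 mod 37 = 1^2 * 5 = 1*5 = 5
  bit 1 = 1: r = r^2 * 5 mod 37 = 5^2 * 5 = 25*5 = 14
  bit 2 = 0: r = r^2 mod 37 = 14^2 = 11
  bit 3 = 1: r = r^2 * 5 mod 37 = 11^2 * 5 = 10*5 = 13
  -> A = 13
B = 5^22 mod 37  (bits of 22 = 10110)
  bit 0 = 1: r = r^2 * 5 mod 37 = 1^2 * 5 = 1*5 = 5
  bit 1 = 0: r = r^2 mod 37 = 5^2 = 25
  bit 2 = 1: r = r^2 * 5 mod 37 = 25^2 * 5 = 33*5 = 17
  bit 3 = 1: r = r^2 * 5 mod 37 = 17^2 * 5 = 30*5 = 2
  bit 4 = 0: r = r^2 mod 37 = 2^2 = 4
  -> B = 4
s = B^a = 4^13 mod 37  (bits of 13 = 1101)
  bit 0 = 1: r = r^2 * 4 mod 37 = 1^2 * 4 = 1*4 = 4
  bit 1 = 1: r = r^2 * 4 mod 37 = 4^2 * 4 = 16*4 = 27
  bit 2 = 0: r = r^2 mod 37 = 27^2 = 26
  bit 3 = 1: r = r^2 * 4 mod 37 = 26^2 * 4 = 10*4 = 3
  -> s = B^a = 3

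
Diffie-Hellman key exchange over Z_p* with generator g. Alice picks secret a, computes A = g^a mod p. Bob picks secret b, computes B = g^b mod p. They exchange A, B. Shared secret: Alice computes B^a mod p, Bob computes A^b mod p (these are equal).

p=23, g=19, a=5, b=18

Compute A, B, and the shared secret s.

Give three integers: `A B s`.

Answer: 11 8 16

Derivation:
A = 19^5 mod 23  (bits of 5 = 101)
  bit 0 = 1: r = r^2 * 19 mod 23 = 1^2 * 19 = 1*19 = 19
  bit 1 = 0: r = r^2 mod 23 = 19^2 = 16
  bit 2 = 1: r = r^2 * 19 mod 23 = 16^2 * 19 = 3*19 = 11
  -> A = 11
B = 19^18 mod 23  (bits of 18 = 10010)
  bit 0 = 1: r = r^2 * 19 mod 23 = 1^2 * 19 = 1*19 = 19
  bit 1 = 0: r = r^2 mod 23 = 19^2 = 16
  bit 2 = 0: r = r^2 mod 23 = 16^2 = 3
  bit 3 = 1: r = r^2 * 19 mod 23 = 3^2 * 19 = 9*19 = 10
  bit 4 = 0: r = r^2 mod 23 = 10^2 = 8
  -> B = 8
s = B^a = 8^5 mod 23  (bits of 5 = 101)
  bit 0 = 1: r = r^2 * 8 mod 23 = 1^2 * 8 = 1*8 = 8
  bit 1 = 0: r = r^2 mod 23 = 8^2 = 18
  bit 2 = 1: r = r^2 * 8 mod 23 = 18^2 * 8 = 2*8 = 16
  -> s = B^a = 16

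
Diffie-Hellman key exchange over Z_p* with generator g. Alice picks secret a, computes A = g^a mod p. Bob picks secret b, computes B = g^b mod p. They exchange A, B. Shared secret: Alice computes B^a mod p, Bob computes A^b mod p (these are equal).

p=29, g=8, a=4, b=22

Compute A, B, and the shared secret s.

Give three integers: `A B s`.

A = 8^4 mod 29  (bits of 4 = 100)
  bit 0 = 1: r = r^2 * 8 mod 29 = 1^2 * 8 = 1*8 = 8
  bit 1 = 0: r = r^2 mod 29 = 8^2 = 6
  bit 2 = 0: r = r^2 mod 29 = 6^2 = 7
  -> A = 7
B = 8^22 mod 29  (bits of 22 = 10110)
  bit 0 = 1: r = r^2 * 8 mod 29 = 1^2 * 8 = 1*8 = 8
  bit 1 = 0: r = r^2 mod 29 = 8^2 = 6
  bit 2 = 1: r = r^2 * 8 mod 29 = 6^2 * 8 = 7*8 = 27
  bit 3 = 1: r = r^2 * 8 mod 29 = 27^2 * 8 = 4*8 = 3
  bit 4 = 0: r = r^2 mod 29 = 3^2 = 9
  -> B = 9
s = B^a = 9^4 mod 29  (bits of 4 = 100)
  bit 0 = 1: r = r^2 * 9 mod 29 = 1^2 * 9 = 1*9 = 9
  bit 1 = 0: r = r^2 mod 29 = 9^2 = 23
  bit 2 = 0: r = r^2 mod 29 = 23^2 = 7
  -> s = B^a = 7

Answer: 7 9 7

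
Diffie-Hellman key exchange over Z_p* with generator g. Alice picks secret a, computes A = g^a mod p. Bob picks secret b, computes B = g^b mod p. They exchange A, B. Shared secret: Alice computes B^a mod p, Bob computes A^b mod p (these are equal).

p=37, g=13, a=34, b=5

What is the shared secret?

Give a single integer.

Answer: 28

Derivation:
A = 13^34 mod 37  (bits of 34 = 100010)
  bit 0 = 1: r = r^2 * 13 mod 37 = 1^2 * 13 = 1*13 = 13
  bit 1 = 0: r = r^2 mod 37 = 13^2 = 21
  bit 2 = 0: r = r^2 mod 37 = 21^2 = 34
  bit 3 = 0: r = r^2 mod 37 = 34^2 = 9
  bit 4 = 1: r = r^2 * 13 mod 37 = 9^2 * 13 = 7*13 = 17
  bit 5 = 0: r = r^2 mod 37 = 17^2 = 30
  -> A = 30
B = 13^5 mod 37  (bits of 5 = 101)
  bit 0 = 1: r = r^2 * 13 mod 37 = 1^2 * 13 = 1*13 = 13
  bit 1 = 0: r = r^2 mod 37 = 13^2 = 21
  bit 2 = 1: r = r^2 * 13 mod 37 = 21^2 * 13 = 34*13 = 35
  -> B = 35
s = B^a = 35^34 mod 37  (bits of 34 = 100010)
  bit 0 = 1: r = r^2 * 35 mod 37 = 1^2 * 35 = 1*35 = 35
  bit 1 = 0: r = r^2 mod 37 = 35^2 = 4
  bit 2 = 0: r = r^2 mod 37 = 4^2 = 16
  bit 3 = 0: r = r^2 mod 37 = 16^2 = 34
  bit 4 = 1: r = r^2 * 35 mod 37 = 34^2 * 35 = 9*35 = 19
  bit 5 = 0: r = r^2 mod 37 = 19^2 = 28
  -> s = B^a = 28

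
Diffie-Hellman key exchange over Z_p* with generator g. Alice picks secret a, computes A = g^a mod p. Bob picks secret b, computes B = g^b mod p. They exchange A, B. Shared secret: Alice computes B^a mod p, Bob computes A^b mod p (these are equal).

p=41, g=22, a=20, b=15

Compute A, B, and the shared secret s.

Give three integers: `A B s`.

A = 22^20 mod 41  (bits of 20 = 10100)
  bit 0 = 1: r = r^2 * 22 mod 41 = 1^2 * 22 = 1*22 = 22
  bit 1 = 0: r = r^2 mod 41 = 22^2 = 33
  bit 2 = 1: r = r^2 * 22 mod 41 = 33^2 * 22 = 23*22 = 14
  bit 3 = 0: r = r^2 mod 41 = 14^2 = 32
  bit 4 = 0: r = r^2 mod 41 = 32^2 = 40
  -> A = 40
B = 22^15 mod 41  (bits of 15 = 1111)
  bit 0 = 1: r = r^2 * 22 mod 41 = 1^2 * 22 = 1*22 = 22
  bit 1 = 1: r = r^2 * 22 mod 41 = 22^2 * 22 = 33*22 = 29
  bit 2 = 1: r = r^2 * 22 mod 41 = 29^2 * 22 = 21*22 = 11
  bit 3 = 1: r = r^2 * 22 mod 41 = 11^2 * 22 = 39*22 = 38
  -> B = 38
s = B^a = 38^20 mod 41  (bits of 20 = 10100)
  bit 0 = 1: r = r^2 * 38 mod 41 = 1^2 * 38 = 1*38 = 38
  bit 1 = 0: r = r^2 mod 41 = 38^2 = 9
  bit 2 = 1: r = r^2 * 38 mod 41 = 9^2 * 38 = 40*38 = 3
  bit 3 = 0: r = r^2 mod 41 = 3^2 = 9
  bit 4 = 0: r = r^2 mod 41 = 9^2 = 40
  -> s = B^a = 40

Answer: 40 38 40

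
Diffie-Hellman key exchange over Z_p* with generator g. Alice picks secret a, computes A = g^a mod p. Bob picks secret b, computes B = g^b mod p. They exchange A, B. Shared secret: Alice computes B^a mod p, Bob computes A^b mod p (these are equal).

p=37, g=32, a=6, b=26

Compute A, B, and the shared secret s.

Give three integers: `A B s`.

A = 32^6 mod 37  (bits of 6 = 110)
  bit 0 = 1: r = r^2 * 32 mod 37 = 1^2 * 32 = 1*32 = 32
  bit 1 = 1: r = r^2 * 32 mod 37 = 32^2 * 32 = 25*32 = 23
  bit 2 = 0: r = r^2 mod 37 = 23^2 = 11
  -> A = 11
B = 32^26 mod 37  (bits of 26 = 11010)
  bit 0 = 1: r = r^2 * 32 mod 37 = 1^2 * 32 = 1*32 = 32
  bit 1 = 1: r = r^2 * 32 mod 37 = 32^2 * 32 = 25*32 = 23
  bit 2 = 0: r = r^2 mod 37 = 23^2 = 11
  bit 3 = 1: r = r^2 * 32 mod 37 = 11^2 * 32 = 10*32 = 24
  bit 4 = 0: r = r^2 mod 37 = 24^2 = 21
  -> B = 21
s = B^a = 21^6 mod 37  (bits of 6 = 110)
  bit 0 = 1: r = r^2 * 21 mod 37 = 1^2 * 21 = 1*21 = 21
  bit 1 = 1: r = r^2 * 21 mod 37 = 21^2 * 21 = 34*21 = 11
  bit 2 = 0: r = r^2 mod 37 = 11^2 = 10
  -> s = B^a = 10

Answer: 11 21 10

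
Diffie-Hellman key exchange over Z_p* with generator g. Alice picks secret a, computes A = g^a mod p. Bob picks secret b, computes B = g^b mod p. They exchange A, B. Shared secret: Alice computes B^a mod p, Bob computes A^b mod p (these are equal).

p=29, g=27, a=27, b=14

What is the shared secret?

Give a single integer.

Answer: 28

Derivation:
A = 27^27 mod 29  (bits of 27 = 11011)
  bit 0 = 1: r = r^2 * 27 mod 29 = 1^2 * 27 = 1*27 = 27
  bit 1 = 1: r = r^2 * 27 mod 29 = 27^2 * 27 = 4*27 = 21
  bit 2 = 0: r = r^2 mod 29 = 21^2 = 6
  bit 3 = 1: r = r^2 * 27 mod 29 = 6^2 * 27 = 7*27 = 15
  bit 4 = 1: r = r^2 * 27 mod 29 = 15^2 * 27 = 22*27 = 14
  -> A = 14
B = 27^14 mod 29  (bits of 14 = 1110)
  bit 0 = 1: r = r^2 * 27 mod 29 = 1^2 * 27 = 1*27 = 27
  bit 1 = 1: r = r^2 * 27 mod 29 = 27^2 * 27 = 4*27 = 21
  bit 2 = 1: r = r^2 * 27 mod 29 = 21^2 * 27 = 6*27 = 17
  bit 3 = 0: r = r^2 mod 29 = 17^2 = 28
  -> B = 28
s = B^a = 28^27 mod 29  (bits of 27 = 11011)
  bit 0 = 1: r = r^2 * 28 mod 29 = 1^2 * 28 = 1*28 = 28
  bit 1 = 1: r = r^2 * 28 mod 29 = 28^2 * 28 = 1*28 = 28
  bit 2 = 0: r = r^2 mod 29 = 28^2 = 1
  bit 3 = 1: r = r^2 * 28 mod 29 = 1^2 * 28 = 1*28 = 28
  bit 4 = 1: r = r^2 * 28 mod 29 = 28^2 * 28 = 1*28 = 28
  -> s = B^a = 28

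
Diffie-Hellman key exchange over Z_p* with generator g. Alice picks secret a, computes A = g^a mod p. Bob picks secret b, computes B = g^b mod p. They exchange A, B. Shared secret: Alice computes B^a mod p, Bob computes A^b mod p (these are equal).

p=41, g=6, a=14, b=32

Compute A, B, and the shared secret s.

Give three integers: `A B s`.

A = 6^14 mod 41  (bits of 14 = 1110)
  bit 0 = 1: r = r^2 * 6 mod 41 = 1^2 * 6 = 1*6 = 6
  bit 1 = 1: r = r^2 * 6 mod 41 = 6^2 * 6 = 36*6 = 11
  bit 2 = 1: r = r^2 * 6 mod 41 = 11^2 * 6 = 39*6 = 29
  bit 3 = 0: r = r^2 mod 41 = 29^2 = 21
  -> A = 21
B = 6^32 mod 41  (bits of 32 = 100000)
  bit 0 = 1: r = r^2 * 6 mod 41 = 1^2 * 6 = 1*6 = 6
  bit 1 = 0: r = r^2 mod 41 = 6^2 = 36
  bit 2 = 0: r = r^2 mod 41 = 36^2 = 25
  bit 3 = 0: r = r^2 mod 41 = 25^2 = 10
  bit 4 = 0: r = r^2 mod 41 = 10^2 = 18
  bit 5 = 0: r = r^2 mod 41 = 18^2 = 37
  -> B = 37
s = B^a = 37^14 mod 41  (bits of 14 = 1110)
  bit 0 = 1: r = r^2 * 37 mod 41 = 1^2 * 37 = 1*37 = 37
  bit 1 = 1: r = r^2 * 37 mod 41 = 37^2 * 37 = 16*37 = 18
  bit 2 = 1: r = r^2 * 37 mod 41 = 18^2 * 37 = 37*37 = 16
  bit 3 = 0: r = r^2 mod 41 = 16^2 = 10
  -> s = B^a = 10

Answer: 21 37 10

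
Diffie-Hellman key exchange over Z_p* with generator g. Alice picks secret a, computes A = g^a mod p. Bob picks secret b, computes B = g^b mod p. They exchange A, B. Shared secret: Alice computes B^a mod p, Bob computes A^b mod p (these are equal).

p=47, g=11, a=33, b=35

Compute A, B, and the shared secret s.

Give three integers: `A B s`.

A = 11^33 mod 47  (bits of 33 = 100001)
  bit 0 = 1: r = r^2 * 11 mod 47 = 1^2 * 11 = 1*11 = 11
  bit 1 = 0: r = r^2 mod 47 = 11^2 = 27
  bit 2 = 0: r = r^2 mod 47 = 27^2 = 24
  bit 3 = 0: r = r^2 mod 47 = 24^2 = 12
  bit 4 = 0: r = r^2 mod 47 = 12^2 = 3
  bit 5 = 1: r = r^2 * 11 mod 47 = 3^2 * 11 = 9*11 = 5
  -> A = 5
B = 11^35 mod 47  (bits of 35 = 100011)
  bit 0 = 1: r = r^2 * 11 mod 47 = 1^2 * 11 = 1*11 = 11
  bit 1 = 0: r = r^2 mod 47 = 11^2 = 27
  bit 2 = 0: r = r^2 mod 47 = 27^2 = 24
  bit 3 = 0: r = r^2 mod 47 = 24^2 = 12
  bit 4 = 1: r = r^2 * 11 mod 47 = 12^2 * 11 = 3*11 = 33
  bit 5 = 1: r = r^2 * 11 mod 47 = 33^2 * 11 = 8*11 = 41
  -> B = 41
s = B^a = 41^33 mod 47  (bits of 33 = 100001)
  bit 0 = 1: r = r^2 * 41 mod 47 = 1^2 * 41 = 1*41 = 41
  bit 1 = 0: r = r^2 mod 47 = 41^2 = 36
  bit 2 = 0: r = r^2 mod 47 = 36^2 = 27
  bit 3 = 0: r = r^2 mod 47 = 27^2 = 24
  bit 4 = 0: r = r^2 mod 47 = 24^2 = 12
  bit 5 = 1: r = r^2 * 41 mod 47 = 12^2 * 41 = 3*41 = 29
  -> s = B^a = 29

Answer: 5 41 29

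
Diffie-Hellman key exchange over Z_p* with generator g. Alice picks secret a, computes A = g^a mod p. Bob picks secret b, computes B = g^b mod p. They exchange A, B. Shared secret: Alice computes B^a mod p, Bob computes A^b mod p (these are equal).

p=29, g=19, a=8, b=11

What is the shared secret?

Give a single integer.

Answer: 24

Derivation:
A = 19^8 mod 29  (bits of 8 = 1000)
  bit 0 = 1: r = r^2 * 19 mod 29 = 1^2 * 19 = 1*19 = 19
  bit 1 = 0: r = r^2 mod 29 = 19^2 = 13
  bit 2 = 0: r = r^2 mod 29 = 13^2 = 24
  bit 3 = 0: r = r^2 mod 29 = 24^2 = 25
  -> A = 25
B = 19^11 mod 29  (bits of 11 = 1011)
  bit 0 = 1: r = r^2 * 19 mod 29 = 1^2 * 19 = 1*19 = 19
  bit 1 = 0: r = r^2 mod 29 = 19^2 = 13
  bit 2 = 1: r = r^2 * 19 mod 29 = 13^2 * 19 = 24*19 = 21
  bit 3 = 1: r = r^2 * 19 mod 29 = 21^2 * 19 = 6*19 = 27
  -> B = 27
s = B^a = 27^8 mod 29  (bits of 8 = 1000)
  bit 0 = 1: r = r^2 * 27 mod 29 = 1^2 * 27 = 1*27 = 27
  bit 1 = 0: r = r^2 mod 29 = 27^2 = 4
  bit 2 = 0: r = r^2 mod 29 = 4^2 = 16
  bit 3 = 0: r = r^2 mod 29 = 16^2 = 24
  -> s = B^a = 24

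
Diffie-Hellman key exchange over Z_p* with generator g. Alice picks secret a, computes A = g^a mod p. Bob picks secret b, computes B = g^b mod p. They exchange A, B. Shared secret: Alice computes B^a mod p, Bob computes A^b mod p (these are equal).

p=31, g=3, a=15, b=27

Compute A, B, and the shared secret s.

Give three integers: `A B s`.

A = 3^15 mod 31  (bits of 15 = 1111)
  bit 0 = 1: r = r^2 * 3 mod 31 = 1^2 * 3 = 1*3 = 3
  bit 1 = 1: r = r^2 * 3 mod 31 = 3^2 * 3 = 9*3 = 27
  bit 2 = 1: r = r^2 * 3 mod 31 = 27^2 * 3 = 16*3 = 17
  bit 3 = 1: r = r^2 * 3 mod 31 = 17^2 * 3 = 10*3 = 30
  -> A = 30
B = 3^27 mod 31  (bits of 27 = 11011)
  bit 0 = 1: r = r^2 * 3 mod 31 = 1^2 * 3 = 1*3 = 3
  bit 1 = 1: r = r^2 * 3 mod 31 = 3^2 * 3 = 9*3 = 27
  bit 2 = 0: r = r^2 mod 31 = 27^2 = 16
  bit 3 = 1: r = r^2 * 3 mod 31 = 16^2 * 3 = 8*3 = 24
  bit 4 = 1: r = r^2 * 3 mod 31 = 24^2 * 3 = 18*3 = 23
  -> B = 23
s = B^a = 23^15 mod 31  (bits of 15 = 1111)
  bit 0 = 1: r = r^2 * 23 mod 31 = 1^2 * 23 = 1*23 = 23
  bit 1 = 1: r = r^2 * 23 mod 31 = 23^2 * 23 = 2*23 = 15
  bit 2 = 1: r = r^2 * 23 mod 31 = 15^2 * 23 = 8*23 = 29
  bit 3 = 1: r = r^2 * 23 mod 31 = 29^2 * 23 = 4*23 = 30
  -> s = B^a = 30

Answer: 30 23 30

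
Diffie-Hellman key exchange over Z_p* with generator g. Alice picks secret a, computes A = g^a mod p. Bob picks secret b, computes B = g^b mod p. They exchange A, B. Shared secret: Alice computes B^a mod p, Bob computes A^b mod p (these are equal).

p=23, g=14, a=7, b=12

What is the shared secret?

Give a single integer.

A = 14^7 mod 23  (bits of 7 = 111)
  bit 0 = 1: r = r^2 * 14 mod 23 = 1^2 * 14 = 1*14 = 14
  bit 1 = 1: r = r^2 * 14 mod 23 = 14^2 * 14 = 12*14 = 7
  bit 2 = 1: r = r^2 * 14 mod 23 = 7^2 * 14 = 3*14 = 19
  -> A = 19
B = 14^12 mod 23  (bits of 12 = 1100)
  bit 0 = 1: r = r^2 * 14 mod 23 = 1^2 * 14 = 1*14 = 14
  bit 1 = 1: r = r^2 * 14 mod 23 = 14^2 * 14 = 12*14 = 7
  bit 2 = 0: r = r^2 mod 23 = 7^2 = 3
  bit 3 = 0: r = r^2 mod 23 = 3^2 = 9
  -> B = 9
s = B^a = 9^7 mod 23  (bits of 7 = 111)
  bit 0 = 1: r = r^2 * 9 mod 23 = 1^2 * 9 = 1*9 = 9
  bit 1 = 1: r = r^2 * 9 mod 23 = 9^2 * 9 = 12*9 = 16
  bit 2 = 1: r = r^2 * 9 mod 23 = 16^2 * 9 = 3*9 = 4
  -> s = B^a = 4

Answer: 4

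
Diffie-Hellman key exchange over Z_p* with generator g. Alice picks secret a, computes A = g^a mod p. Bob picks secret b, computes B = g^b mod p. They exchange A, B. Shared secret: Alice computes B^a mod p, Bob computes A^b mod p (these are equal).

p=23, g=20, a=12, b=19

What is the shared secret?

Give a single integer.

Answer: 6

Derivation:
A = 20^12 mod 23  (bits of 12 = 1100)
  bit 0 = 1: r = r^2 * 20 mod 23 = 1^2 * 20 = 1*20 = 20
  bit 1 = 1: r = r^2 * 20 mod 23 = 20^2 * 20 = 9*20 = 19
  bit 2 = 0: r = r^2 mod 23 = 19^2 = 16
  bit 3 = 0: r = r^2 mod 23 = 16^2 = 3
  -> A = 3
B = 20^19 mod 23  (bits of 19 = 10011)
  bit 0 = 1: r = r^2 * 20 mod 23 = 1^2 * 20 = 1*20 = 20
  bit 1 = 0: r = r^2 mod 23 = 20^2 = 9
  bit 2 = 0: r = r^2 mod 23 = 9^2 = 12
  bit 3 = 1: r = r^2 * 20 mod 23 = 12^2 * 20 = 6*20 = 5
  bit 4 = 1: r = r^2 * 20 mod 23 = 5^2 * 20 = 2*20 = 17
  -> B = 17
s = B^a = 17^12 mod 23  (bits of 12 = 1100)
  bit 0 = 1: r = r^2 * 17 mod 23 = 1^2 * 17 = 1*17 = 17
  bit 1 = 1: r = r^2 * 17 mod 23 = 17^2 * 17 = 13*17 = 14
  bit 2 = 0: r = r^2 mod 23 = 14^2 = 12
  bit 3 = 0: r = r^2 mod 23 = 12^2 = 6
  -> s = B^a = 6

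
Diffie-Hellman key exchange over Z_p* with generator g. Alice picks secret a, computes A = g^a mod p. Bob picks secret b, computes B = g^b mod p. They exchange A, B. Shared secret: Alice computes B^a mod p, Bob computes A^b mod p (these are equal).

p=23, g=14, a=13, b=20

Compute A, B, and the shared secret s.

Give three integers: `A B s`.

Answer: 11 2 4

Derivation:
A = 14^13 mod 23  (bits of 13 = 1101)
  bit 0 = 1: r = r^2 * 14 mod 23 = 1^2 * 14 = 1*14 = 14
  bit 1 = 1: r = r^2 * 14 mod 23 = 14^2 * 14 = 12*14 = 7
  bit 2 = 0: r = r^2 mod 23 = 7^2 = 3
  bit 3 = 1: r = r^2 * 14 mod 23 = 3^2 * 14 = 9*14 = 11
  -> A = 11
B = 14^20 mod 23  (bits of 20 = 10100)
  bit 0 = 1: r = r^2 * 14 mod 23 = 1^2 * 14 = 1*14 = 14
  bit 1 = 0: r = r^2 mod 23 = 14^2 = 12
  bit 2 = 1: r = r^2 * 14 mod 23 = 12^2 * 14 = 6*14 = 15
  bit 3 = 0: r = r^2 mod 23 = 15^2 = 18
  bit 4 = 0: r = r^2 mod 23 = 18^2 = 2
  -> B = 2
s = B^a = 2^13 mod 23  (bits of 13 = 1101)
  bit 0 = 1: r = r^2 * 2 mod 23 = 1^2 * 2 = 1*2 = 2
  bit 1 = 1: r = r^2 * 2 mod 23 = 2^2 * 2 = 4*2 = 8
  bit 2 = 0: r = r^2 mod 23 = 8^2 = 18
  bit 3 = 1: r = r^2 * 2 mod 23 = 18^2 * 2 = 2*2 = 4
  -> s = B^a = 4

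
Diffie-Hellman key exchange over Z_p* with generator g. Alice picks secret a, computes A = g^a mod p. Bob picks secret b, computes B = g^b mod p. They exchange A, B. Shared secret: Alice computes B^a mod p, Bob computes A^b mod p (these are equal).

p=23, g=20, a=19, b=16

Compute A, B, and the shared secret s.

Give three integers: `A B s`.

Answer: 17 13 2

Derivation:
A = 20^19 mod 23  (bits of 19 = 10011)
  bit 0 = 1: r = r^2 * 20 mod 23 = 1^2 * 20 = 1*20 = 20
  bit 1 = 0: r = r^2 mod 23 = 20^2 = 9
  bit 2 = 0: r = r^2 mod 23 = 9^2 = 12
  bit 3 = 1: r = r^2 * 20 mod 23 = 12^2 * 20 = 6*20 = 5
  bit 4 = 1: r = r^2 * 20 mod 23 = 5^2 * 20 = 2*20 = 17
  -> A = 17
B = 20^16 mod 23  (bits of 16 = 10000)
  bit 0 = 1: r = r^2 * 20 mod 23 = 1^2 * 20 = 1*20 = 20
  bit 1 = 0: r = r^2 mod 23 = 20^2 = 9
  bit 2 = 0: r = r^2 mod 23 = 9^2 = 12
  bit 3 = 0: r = r^2 mod 23 = 12^2 = 6
  bit 4 = 0: r = r^2 mod 23 = 6^2 = 13
  -> B = 13
s = B^a = 13^19 mod 23  (bits of 19 = 10011)
  bit 0 = 1: r = r^2 * 13 mod 23 = 1^2 * 13 = 1*13 = 13
  bit 1 = 0: r = r^2 mod 23 = 13^2 = 8
  bit 2 = 0: r = r^2 mod 23 = 8^2 = 18
  bit 3 = 1: r = r^2 * 13 mod 23 = 18^2 * 13 = 2*13 = 3
  bit 4 = 1: r = r^2 * 13 mod 23 = 3^2 * 13 = 9*13 = 2
  -> s = B^a = 2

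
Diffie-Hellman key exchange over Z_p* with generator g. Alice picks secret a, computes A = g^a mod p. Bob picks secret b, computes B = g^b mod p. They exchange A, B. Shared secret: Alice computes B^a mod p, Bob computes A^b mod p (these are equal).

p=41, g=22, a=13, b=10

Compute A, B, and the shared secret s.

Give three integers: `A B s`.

Answer: 26 32 32

Derivation:
A = 22^13 mod 41  (bits of 13 = 1101)
  bit 0 = 1: r = r^2 * 22 mod 41 = 1^2 * 22 = 1*22 = 22
  bit 1 = 1: r = r^2 * 22 mod 41 = 22^2 * 22 = 33*22 = 29
  bit 2 = 0: r = r^2 mod 41 = 29^2 = 21
  bit 3 = 1: r = r^2 * 22 mod 41 = 21^2 * 22 = 31*22 = 26
  -> A = 26
B = 22^10 mod 41  (bits of 10 = 1010)
  bit 0 = 1: r = r^2 * 22 mod 41 = 1^2 * 22 = 1*22 = 22
  bit 1 = 0: r = r^2 mod 41 = 22^2 = 33
  bit 2 = 1: r = r^2 * 22 mod 41 = 33^2 * 22 = 23*22 = 14
  bit 3 = 0: r = r^2 mod 41 = 14^2 = 32
  -> B = 32
s = B^a = 32^13 mod 41  (bits of 13 = 1101)
  bit 0 = 1: r = r^2 * 32 mod 41 = 1^2 * 32 = 1*32 = 32
  bit 1 = 1: r = r^2 * 32 mod 41 = 32^2 * 32 = 40*32 = 9
  bit 2 = 0: r = r^2 mod 41 = 9^2 = 40
  bit 3 = 1: r = r^2 * 32 mod 41 = 40^2 * 32 = 1*32 = 32
  -> s = B^a = 32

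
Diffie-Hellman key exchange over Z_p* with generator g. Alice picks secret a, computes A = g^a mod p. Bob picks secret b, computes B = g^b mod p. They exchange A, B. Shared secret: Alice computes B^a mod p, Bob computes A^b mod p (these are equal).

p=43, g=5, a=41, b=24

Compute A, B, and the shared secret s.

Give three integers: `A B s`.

Answer: 26 4 11

Derivation:
A = 5^41 mod 43  (bits of 41 = 101001)
  bit 0 = 1: r = r^2 * 5 mod 43 = 1^2 * 5 = 1*5 = 5
  bit 1 = 0: r = r^2 mod 43 = 5^2 = 25
  bit 2 = 1: r = r^2 * 5 mod 43 = 25^2 * 5 = 23*5 = 29
  bit 3 = 0: r = r^2 mod 43 = 29^2 = 24
  bit 4 = 0: r = r^2 mod 43 = 24^2 = 17
  bit 5 = 1: r = r^2 * 5 mod 43 = 17^2 * 5 = 31*5 = 26
  -> A = 26
B = 5^24 mod 43  (bits of 24 = 11000)
  bit 0 = 1: r = r^2 * 5 mod 43 = 1^2 * 5 = 1*5 = 5
  bit 1 = 1: r = r^2 * 5 mod 43 = 5^2 * 5 = 25*5 = 39
  bit 2 = 0: r = r^2 mod 43 = 39^2 = 16
  bit 3 = 0: r = r^2 mod 43 = 16^2 = 41
  bit 4 = 0: r = r^2 mod 43 = 41^2 = 4
  -> B = 4
s = B^a = 4^41 mod 43  (bits of 41 = 101001)
  bit 0 = 1: r = r^2 * 4 mod 43 = 1^2 * 4 = 1*4 = 4
  bit 1 = 0: r = r^2 mod 43 = 4^2 = 16
  bit 2 = 1: r = r^2 * 4 mod 43 = 16^2 * 4 = 41*4 = 35
  bit 3 = 0: r = r^2 mod 43 = 35^2 = 21
  bit 4 = 0: r = r^2 mod 43 = 21^2 = 11
  bit 5 = 1: r = r^2 * 4 mod 43 = 11^2 * 4 = 35*4 = 11
  -> s = B^a = 11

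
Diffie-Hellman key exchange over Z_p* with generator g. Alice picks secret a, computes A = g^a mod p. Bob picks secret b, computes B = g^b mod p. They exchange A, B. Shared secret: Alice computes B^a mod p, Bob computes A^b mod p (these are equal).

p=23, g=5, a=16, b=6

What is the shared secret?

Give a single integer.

Answer: 16

Derivation:
A = 5^16 mod 23  (bits of 16 = 10000)
  bit 0 = 1: r = r^2 * 5 mod 23 = 1^2 * 5 = 1*5 = 5
  bit 1 = 0: r = r^2 mod 23 = 5^2 = 2
  bit 2 = 0: r = r^2 mod 23 = 2^2 = 4
  bit 3 = 0: r = r^2 mod 23 = 4^2 = 16
  bit 4 = 0: r = r^2 mod 23 = 16^2 = 3
  -> A = 3
B = 5^6 mod 23  (bits of 6 = 110)
  bit 0 = 1: r = r^2 * 5 mod 23 = 1^2 * 5 = 1*5 = 5
  bit 1 = 1: r = r^2 * 5 mod 23 = 5^2 * 5 = 2*5 = 10
  bit 2 = 0: r = r^2 mod 23 = 10^2 = 8
  -> B = 8
s = B^a = 8^16 mod 23  (bits of 16 = 10000)
  bit 0 = 1: r = r^2 * 8 mod 23 = 1^2 * 8 = 1*8 = 8
  bit 1 = 0: r = r^2 mod 23 = 8^2 = 18
  bit 2 = 0: r = r^2 mod 23 = 18^2 = 2
  bit 3 = 0: r = r^2 mod 23 = 2^2 = 4
  bit 4 = 0: r = r^2 mod 23 = 4^2 = 16
  -> s = B^a = 16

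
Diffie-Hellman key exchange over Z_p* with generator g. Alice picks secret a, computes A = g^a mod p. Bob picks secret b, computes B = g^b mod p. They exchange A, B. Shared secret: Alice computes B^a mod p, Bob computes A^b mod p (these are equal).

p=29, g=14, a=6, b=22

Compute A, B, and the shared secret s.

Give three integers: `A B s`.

A = 14^6 mod 29  (bits of 6 = 110)
  bit 0 = 1: r = r^2 * 14 mod 29 = 1^2 * 14 = 1*14 = 14
  bit 1 = 1: r = r^2 * 14 mod 29 = 14^2 * 14 = 22*14 = 18
  bit 2 = 0: r = r^2 mod 29 = 18^2 = 5
  -> A = 5
B = 14^22 mod 29  (bits of 22 = 10110)
  bit 0 = 1: r = r^2 * 14 mod 29 = 1^2 * 14 = 1*14 = 14
  bit 1 = 0: r = r^2 mod 29 = 14^2 = 22
  bit 2 = 1: r = r^2 * 14 mod 29 = 22^2 * 14 = 20*14 = 19
  bit 3 = 1: r = r^2 * 14 mod 29 = 19^2 * 14 = 13*14 = 8
  bit 4 = 0: r = r^2 mod 29 = 8^2 = 6
  -> B = 6
s = B^a = 6^6 mod 29  (bits of 6 = 110)
  bit 0 = 1: r = r^2 * 6 mod 29 = 1^2 * 6 = 1*6 = 6
  bit 1 = 1: r = r^2 * 6 mod 29 = 6^2 * 6 = 7*6 = 13
  bit 2 = 0: r = r^2 mod 29 = 13^2 = 24
  -> s = B^a = 24

Answer: 5 6 24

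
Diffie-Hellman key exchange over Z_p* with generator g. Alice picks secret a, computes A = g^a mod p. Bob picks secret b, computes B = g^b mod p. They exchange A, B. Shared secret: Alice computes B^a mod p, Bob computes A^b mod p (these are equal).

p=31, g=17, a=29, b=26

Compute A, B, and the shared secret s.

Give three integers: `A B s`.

A = 17^29 mod 31  (bits of 29 = 11101)
  bit 0 = 1: r = r^2 * 17 mod 31 = 1^2 * 17 = 1*17 = 17
  bit 1 = 1: r = r^2 * 17 mod 31 = 17^2 * 17 = 10*17 = 15
  bit 2 = 1: r = r^2 * 17 mod 31 = 15^2 * 17 = 8*17 = 12
  bit 3 = 0: r = r^2 mod 31 = 12^2 = 20
  bit 4 = 1: r = r^2 * 17 mod 31 = 20^2 * 17 = 28*17 = 11
  -> A = 11
B = 17^26 mod 31  (bits of 26 = 11010)
  bit 0 = 1: r = r^2 * 17 mod 31 = 1^2 * 17 = 1*17 = 17
  bit 1 = 1: r = r^2 * 17 mod 31 = 17^2 * 17 = 10*17 = 15
  bit 2 = 0: r = r^2 mod 31 = 15^2 = 8
  bit 3 = 1: r = r^2 * 17 mod 31 = 8^2 * 17 = 2*17 = 3
  bit 4 = 0: r = r^2 mod 31 = 3^2 = 9
  -> B = 9
s = B^a = 9^29 mod 31  (bits of 29 = 11101)
  bit 0 = 1: r = r^2 * 9 mod 31 = 1^2 * 9 = 1*9 = 9
  bit 1 = 1: r = r^2 * 9 mod 31 = 9^2 * 9 = 19*9 = 16
  bit 2 = 1: r = r^2 * 9 mod 31 = 16^2 * 9 = 8*9 = 10
  bit 3 = 0: r = r^2 mod 31 = 10^2 = 7
  bit 4 = 1: r = r^2 * 9 mod 31 = 7^2 * 9 = 18*9 = 7
  -> s = B^a = 7

Answer: 11 9 7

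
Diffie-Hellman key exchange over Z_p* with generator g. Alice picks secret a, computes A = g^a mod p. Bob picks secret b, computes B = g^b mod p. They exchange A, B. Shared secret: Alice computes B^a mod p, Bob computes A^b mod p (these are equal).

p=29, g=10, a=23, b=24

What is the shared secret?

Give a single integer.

A = 10^23 mod 29  (bits of 23 = 10111)
  bit 0 = 1: r = r^2 * 10 mod 29 = 1^2 * 10 = 1*10 = 10
  bit 1 = 0: r = r^2 mod 29 = 10^2 = 13
  bit 2 = 1: r = r^2 * 10 mod 29 = 13^2 * 10 = 24*10 = 8
  bit 3 = 1: r = r^2 * 10 mod 29 = 8^2 * 10 = 6*10 = 2
  bit 4 = 1: r = r^2 * 10 mod 29 = 2^2 * 10 = 4*10 = 11
  -> A = 11
B = 10^24 mod 29  (bits of 24 = 11000)
  bit 0 = 1: r = r^2 * 10 mod 29 = 1^2 * 10 = 1*10 = 10
  bit 1 = 1: r = r^2 * 10 mod 29 = 10^2 * 10 = 13*10 = 14
  bit 2 = 0: r = r^2 mod 29 = 14^2 = 22
  bit 3 = 0: r = r^2 mod 29 = 22^2 = 20
  bit 4 = 0: r = r^2 mod 29 = 20^2 = 23
  -> B = 23
s = B^a = 23^23 mod 29  (bits of 23 = 10111)
  bit 0 = 1: r = r^2 * 23 mod 29 = 1^2 * 23 = 1*23 = 23
  bit 1 = 0: r = r^2 mod 29 = 23^2 = 7
  bit 2 = 1: r = r^2 * 23 mod 29 = 7^2 * 23 = 20*23 = 25
  bit 3 = 1: r = r^2 * 23 mod 29 = 25^2 * 23 = 16*23 = 20
  bit 4 = 1: r = r^2 * 23 mod 29 = 20^2 * 23 = 23*23 = 7
  -> s = B^a = 7

Answer: 7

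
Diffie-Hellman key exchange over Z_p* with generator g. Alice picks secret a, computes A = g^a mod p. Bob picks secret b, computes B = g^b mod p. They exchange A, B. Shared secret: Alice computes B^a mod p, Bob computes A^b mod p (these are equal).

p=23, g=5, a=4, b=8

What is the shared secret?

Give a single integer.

Answer: 9

Derivation:
A = 5^4 mod 23  (bits of 4 = 100)
  bit 0 = 1: r = r^2 * 5 mod 23 = 1^2 * 5 = 1*5 = 5
  bit 1 = 0: r = r^2 mod 23 = 5^2 = 2
  bit 2 = 0: r = r^2 mod 23 = 2^2 = 4
  -> A = 4
B = 5^8 mod 23  (bits of 8 = 1000)
  bit 0 = 1: r = r^2 * 5 mod 23 = 1^2 * 5 = 1*5 = 5
  bit 1 = 0: r = r^2 mod 23 = 5^2 = 2
  bit 2 = 0: r = r^2 mod 23 = 2^2 = 4
  bit 3 = 0: r = r^2 mod 23 = 4^2 = 16
  -> B = 16
s = B^a = 16^4 mod 23  (bits of 4 = 100)
  bit 0 = 1: r = r^2 * 16 mod 23 = 1^2 * 16 = 1*16 = 16
  bit 1 = 0: r = r^2 mod 23 = 16^2 = 3
  bit 2 = 0: r = r^2 mod 23 = 3^2 = 9
  -> s = B^a = 9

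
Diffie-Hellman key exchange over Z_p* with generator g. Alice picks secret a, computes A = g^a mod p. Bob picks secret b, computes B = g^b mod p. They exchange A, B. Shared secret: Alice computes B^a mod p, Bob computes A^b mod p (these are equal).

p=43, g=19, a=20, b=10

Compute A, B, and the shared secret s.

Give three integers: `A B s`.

A = 19^20 mod 43  (bits of 20 = 10100)
  bit 0 = 1: r = r^2 * 19 mod 43 = 1^2 * 19 = 1*19 = 19
  bit 1 = 0: r = r^2 mod 43 = 19^2 = 17
  bit 2 = 1: r = r^2 * 19 mod 43 = 17^2 * 19 = 31*19 = 30
  bit 3 = 0: r = r^2 mod 43 = 30^2 = 40
  bit 4 = 0: r = r^2 mod 43 = 40^2 = 9
  -> A = 9
B = 19^10 mod 43  (bits of 10 = 1010)
  bit 0 = 1: r = r^2 * 19 mod 43 = 1^2 * 19 = 1*19 = 19
  bit 1 = 0: r = r^2 mod 43 = 19^2 = 17
  bit 2 = 1: r = r^2 * 19 mod 43 = 17^2 * 19 = 31*19 = 30
  bit 3 = 0: r = r^2 mod 43 = 30^2 = 40
  -> B = 40
s = B^a = 40^20 mod 43  (bits of 20 = 10100)
  bit 0 = 1: r = r^2 * 40 mod 43 = 1^2 * 40 = 1*40 = 40
  bit 1 = 0: r = r^2 mod 43 = 40^2 = 9
  bit 2 = 1: r = r^2 * 40 mod 43 = 9^2 * 40 = 38*40 = 15
  bit 3 = 0: r = r^2 mod 43 = 15^2 = 10
  bit 4 = 0: r = r^2 mod 43 = 10^2 = 14
  -> s = B^a = 14

Answer: 9 40 14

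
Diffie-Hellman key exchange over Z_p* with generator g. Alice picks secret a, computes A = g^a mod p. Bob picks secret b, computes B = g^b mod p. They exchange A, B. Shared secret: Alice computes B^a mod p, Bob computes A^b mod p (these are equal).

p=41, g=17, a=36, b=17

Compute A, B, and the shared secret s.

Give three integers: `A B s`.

A = 17^36 mod 41  (bits of 36 = 100100)
  bit 0 = 1: r = r^2 * 17 mod 41 = 1^2 * 17 = 1*17 = 17
  bit 1 = 0: r = r^2 mod 41 = 17^2 = 2
  bit 2 = 0: r = r^2 mod 41 = 2^2 = 4
  bit 3 = 1: r = r^2 * 17 mod 41 = 4^2 * 17 = 16*17 = 26
  bit 4 = 0: r = r^2 mod 41 = 26^2 = 20
  bit 5 = 0: r = r^2 mod 41 = 20^2 = 31
  -> A = 31
B = 17^17 mod 41  (bits of 17 = 10001)
  bit 0 = 1: r = r^2 * 17 mod 41 = 1^2 * 17 = 1*17 = 17
  bit 1 = 0: r = r^2 mod 41 = 17^2 = 2
  bit 2 = 0: r = r^2 mod 41 = 2^2 = 4
  bit 3 = 0: r = r^2 mod 41 = 4^2 = 16
  bit 4 = 1: r = r^2 * 17 mod 41 = 16^2 * 17 = 10*17 = 6
  -> B = 6
s = B^a = 6^36 mod 41  (bits of 36 = 100100)
  bit 0 = 1: r = r^2 * 6 mod 41 = 1^2 * 6 = 1*6 = 6
  bit 1 = 0: r = r^2 mod 41 = 6^2 = 36
  bit 2 = 0: r = r^2 mod 41 = 36^2 = 25
  bit 3 = 1: r = r^2 * 6 mod 41 = 25^2 * 6 = 10*6 = 19
  bit 4 = 0: r = r^2 mod 41 = 19^2 = 33
  bit 5 = 0: r = r^2 mod 41 = 33^2 = 23
  -> s = B^a = 23

Answer: 31 6 23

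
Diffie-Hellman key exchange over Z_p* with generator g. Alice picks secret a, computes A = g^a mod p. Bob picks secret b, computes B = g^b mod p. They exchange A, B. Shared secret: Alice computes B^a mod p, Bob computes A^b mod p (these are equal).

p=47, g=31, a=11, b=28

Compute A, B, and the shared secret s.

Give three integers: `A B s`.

Answer: 35 6 14

Derivation:
A = 31^11 mod 47  (bits of 11 = 1011)
  bit 0 = 1: r = r^2 * 31 mod 47 = 1^2 * 31 = 1*31 = 31
  bit 1 = 0: r = r^2 mod 47 = 31^2 = 21
  bit 2 = 1: r = r^2 * 31 mod 47 = 21^2 * 31 = 18*31 = 41
  bit 3 = 1: r = r^2 * 31 mod 47 = 41^2 * 31 = 36*31 = 35
  -> A = 35
B = 31^28 mod 47  (bits of 28 = 11100)
  bit 0 = 1: r = r^2 * 31 mod 47 = 1^2 * 31 = 1*31 = 31
  bit 1 = 1: r = r^2 * 31 mod 47 = 31^2 * 31 = 21*31 = 40
  bit 2 = 1: r = r^2 * 31 mod 47 = 40^2 * 31 = 2*31 = 15
  bit 3 = 0: r = r^2 mod 47 = 15^2 = 37
  bit 4 = 0: r = r^2 mod 47 = 37^2 = 6
  -> B = 6
s = B^a = 6^11 mod 47  (bits of 11 = 1011)
  bit 0 = 1: r = r^2 * 6 mod 47 = 1^2 * 6 = 1*6 = 6
  bit 1 = 0: r = r^2 mod 47 = 6^2 = 36
  bit 2 = 1: r = r^2 * 6 mod 47 = 36^2 * 6 = 27*6 = 21
  bit 3 = 1: r = r^2 * 6 mod 47 = 21^2 * 6 = 18*6 = 14
  -> s = B^a = 14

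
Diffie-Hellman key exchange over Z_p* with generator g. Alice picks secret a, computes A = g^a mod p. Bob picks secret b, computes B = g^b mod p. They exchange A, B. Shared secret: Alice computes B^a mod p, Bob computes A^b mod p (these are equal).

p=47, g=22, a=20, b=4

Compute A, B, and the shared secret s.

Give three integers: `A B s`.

Answer: 9 8 28

Derivation:
A = 22^20 mod 47  (bits of 20 = 10100)
  bit 0 = 1: r = r^2 * 22 mod 47 = 1^2 * 22 = 1*22 = 22
  bit 1 = 0: r = r^2 mod 47 = 22^2 = 14
  bit 2 = 1: r = r^2 * 22 mod 47 = 14^2 * 22 = 8*22 = 35
  bit 3 = 0: r = r^2 mod 47 = 35^2 = 3
  bit 4 = 0: r = r^2 mod 47 = 3^2 = 9
  -> A = 9
B = 22^4 mod 47  (bits of 4 = 100)
  bit 0 = 1: r = r^2 * 22 mod 47 = 1^2 * 22 = 1*22 = 22
  bit 1 = 0: r = r^2 mod 47 = 22^2 = 14
  bit 2 = 0: r = r^2 mod 47 = 14^2 = 8
  -> B = 8
s = B^a = 8^20 mod 47  (bits of 20 = 10100)
  bit 0 = 1: r = r^2 * 8 mod 47 = 1^2 * 8 = 1*8 = 8
  bit 1 = 0: r = r^2 mod 47 = 8^2 = 17
  bit 2 = 1: r = r^2 * 8 mod 47 = 17^2 * 8 = 7*8 = 9
  bit 3 = 0: r = r^2 mod 47 = 9^2 = 34
  bit 4 = 0: r = r^2 mod 47 = 34^2 = 28
  -> s = B^a = 28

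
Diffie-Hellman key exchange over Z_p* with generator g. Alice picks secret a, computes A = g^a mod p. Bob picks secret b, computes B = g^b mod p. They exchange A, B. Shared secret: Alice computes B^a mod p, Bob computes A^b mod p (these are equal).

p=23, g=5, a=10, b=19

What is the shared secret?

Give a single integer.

A = 5^10 mod 23  (bits of 10 = 1010)
  bit 0 = 1: r = r^2 * 5 mod 23 = 1^2 * 5 = 1*5 = 5
  bit 1 = 0: r = r^2 mod 23 = 5^2 = 2
  bit 2 = 1: r = r^2 * 5 mod 23 = 2^2 * 5 = 4*5 = 20
  bit 3 = 0: r = r^2 mod 23 = 20^2 = 9
  -> A = 9
B = 5^19 mod 23  (bits of 19 = 10011)
  bit 0 = 1: r = r^2 * 5 mod 23 = 1^2 * 5 = 1*5 = 5
  bit 1 = 0: r = r^2 mod 23 = 5^2 = 2
  bit 2 = 0: r = r^2 mod 23 = 2^2 = 4
  bit 3 = 1: r = r^2 * 5 mod 23 = 4^2 * 5 = 16*5 = 11
  bit 4 = 1: r = r^2 * 5 mod 23 = 11^2 * 5 = 6*5 = 7
  -> B = 7
s = B^a = 7^10 mod 23  (bits of 10 = 1010)
  bit 0 = 1: r = r^2 * 7 mod 23 = 1^2 * 7 = 1*7 = 7
  bit 1 = 0: r = r^2 mod 23 = 7^2 = 3
  bit 2 = 1: r = r^2 * 7 mod 23 = 3^2 * 7 = 9*7 = 17
  bit 3 = 0: r = r^2 mod 23 = 17^2 = 13
  -> s = B^a = 13

Answer: 13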